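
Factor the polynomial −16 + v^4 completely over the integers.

(v + 2)(v − 2)(v^2 + 4)

(v)⁴ − (2)⁴ = ((v)² − (2)²)((v)² + (2)²); the first factor splits again, the second (v^2 + 4) is irreducible.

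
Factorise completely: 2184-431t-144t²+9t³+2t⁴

Among the possible rational roots, t = -13/2 is a root, so (2t+13) is a factor; dividing leaves t³-2t²-59t+168.
Next, t = -8 is a root, giving the factor (t+8) and quotient t²-10t+21.
The remaining quadratic factors as (t-7)(t-3).

(2t+13)(t+8)(t-3)(t-7)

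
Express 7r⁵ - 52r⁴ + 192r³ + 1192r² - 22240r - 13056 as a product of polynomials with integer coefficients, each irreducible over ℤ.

(7r + 4)(r + 6)(r - 8)(r² - 6r + 68)

Trying the rational-root candidates, r = 8 is a root, giving the factor (r - 8) and quotient 7r⁴ + 4r³ + 224r² + 2984r + 1632.
Continuing, r = -4/7 is a root, giving the factor (7r + 4) and quotient r³ + 32r + 408.
Continuing, r = -6 is a root, so (r + 6) divides it; the quotient is r² - 6r + 68.
The quadratic r² - 6r + 68 has discriminant -236 < 0 and is irreducible over ℤ.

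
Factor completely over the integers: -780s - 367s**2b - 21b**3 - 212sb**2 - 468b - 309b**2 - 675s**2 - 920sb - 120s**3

Group: 8s(-15s**2 - 44sb - 60s - 21b**2 - 36b) + (b + 13)(-15s**2 - 44sb - 60s - 21b**2 - 36b); both groups contain (-15s**2 - 44sb - 60s - 21b**2 - 36b), so (8s + b + 13) is a factor with cofactor -15s**2 - 44sb - 60s - 21b**2 - 36b.
The cofactor groups again: -15s**2 - 44sb - 60s - 21b**2 - 36b = -5s(3s + 7b + 12) - 3b(3s + 7b + 12); both groups contain (3s + 7b + 12), giving -(5s + 3b)(3s + 7b + 12).

-(5s + 3b)(3s + 7b + 12)(8s + b + 13)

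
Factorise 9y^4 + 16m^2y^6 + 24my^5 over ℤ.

Every term has a factor of y^4; factoring it out leaves 16m^2y^2 + 24my + 9.
Recognize a perfect-square trinomial with the parts 4my and 3.

y^4(4my + 3)^2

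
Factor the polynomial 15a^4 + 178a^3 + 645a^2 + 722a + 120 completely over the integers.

(3a + 5)(5a + 1)(a + 4)(a + 6)

Testing divisors of the constant over divisors of the leading coefficient, a = −6 is a root, so (a + 6) divides it; the quotient is 15a^3 + 88a^2 + 117a + 20.
Next, a = −1/5 is a root, so (5a + 1) is a factor; dividing leaves 3a^2 + 17a + 20.
The remaining quadratic factors as (3a + 5)(a + 4).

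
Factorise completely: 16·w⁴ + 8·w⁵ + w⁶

Every term has a factor of w⁴; factoring it out leaves w² + 8·w + 16.
Recognize a perfect-square trinomial with the parts 4 and w.

w⁴·(w + 4)²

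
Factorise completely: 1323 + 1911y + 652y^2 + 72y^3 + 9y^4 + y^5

By the rational root theorem, y = -7 is a root, giving the factor (y + 7) and quotient y^4 + 2y^3 + 58y^2 + 246y + 189.
Continuing, y = -1 is a root, so (y + 1) is a factor; dividing leaves y^3 + y^2 + 57y + 189.
Next, y = -3 is a root, so (y + 3) is a factor; dividing leaves y^2 - 2y + 63.
The quadratic y^2 - 2y + 63 has discriminant -248 < 0 and is irreducible over ℤ.

(y + 1)(y + 3)(y + 7)(y^2 - 2y + 63)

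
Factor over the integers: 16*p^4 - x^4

(2*p + x)*(2*p - x)*(4*p^2 + x^2)

Write as (4*p^2)² − (x^2)², then factor 4*p^2 - x^2 once more.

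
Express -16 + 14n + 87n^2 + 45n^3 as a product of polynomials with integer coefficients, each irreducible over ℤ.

(3n + 2)(3n - 1)(5n + 8)

Trying the rational-root candidates, n = 1/3 is a root, so (3n - 1) is a factor; dividing leaves 15n^2 + 34n + 16.
The remaining quadratic factors as (3n + 2)(5n + 8).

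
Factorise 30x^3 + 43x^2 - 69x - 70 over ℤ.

(5x - 7)(6x + 5)(x + 2)

Among the possible rational roots, x = -2 is a root, giving the factor (x + 2) and quotient 30x^2 - 17x - 35.
The remaining quadratic factors as (5x - 7)(6x + 5).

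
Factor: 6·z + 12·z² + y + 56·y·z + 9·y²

Group: y·(9·y + 2·z + 1) + 6·z·(9·y + 2·z + 1); both groups contain (9·y + 2·z + 1).

(9·y + 2·z + 1)·(y + 6·z)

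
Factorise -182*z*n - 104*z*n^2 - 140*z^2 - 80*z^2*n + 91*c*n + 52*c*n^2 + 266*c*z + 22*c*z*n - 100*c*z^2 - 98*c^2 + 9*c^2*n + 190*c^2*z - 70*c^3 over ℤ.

Group: 14*c*(-5*c^2 + 10*c*z - 4*c*n - 7*c + 8*z*n + 14*z) + (-10*z - 13*n)*(-5*c^2 + 10*c*z - 4*c*n - 7*c + 8*z*n + 14*z); both groups contain (-5*c^2 + 10*c*z - 4*c*n - 7*c + 8*z*n + 14*z), so (14*c - 10*z - 13*n) is a factor with cofactor -5*c^2 + 10*c*z - 4*c*n - 7*c + 8*z*n + 14*z.
The cofactor groups again: -5*c^2 + 10*c*z - 4*c*n - 7*c + 8*z*n + 14*z = -5*c*(c - 2*z) + (-4*n - 7)*(c - 2*z); both groups contain (c - 2*z), giving -(5*c + 4*n + 7)*(c - 2*z).

-(14*c - 10*z - 13*n)*(5*c + 4*n + 7)*(c - 2*z)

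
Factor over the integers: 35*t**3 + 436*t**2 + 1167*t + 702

Among the possible rational roots, t = -6/7 is a root, so (7*t + 6) divides it; the quotient is 5*t**2 + 58*t + 117.
The remaining quadratic factors as (t + 9)(5*t + 13).

(5*t + 13)*(7*t + 6)*(t + 9)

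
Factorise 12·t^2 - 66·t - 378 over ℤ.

6·(2·t + 7)·(t - 9)

Pull out the common factor 6, then factor the remaining trinomial.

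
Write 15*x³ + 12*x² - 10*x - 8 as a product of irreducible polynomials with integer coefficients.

Group as (15*x³ - 10*x) + (12*x² - 8) = 5*x*(3*x² - 2) + 4*(3*x² - 2).
Both groups share the factor (3*x² - 2).

(5*x + 4)*(3*x² - 2)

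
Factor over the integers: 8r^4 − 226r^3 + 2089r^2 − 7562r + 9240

(2r − 15)(4r − 11)(r − 14)(r − 4)

Testing divisors of the constant over divisors of the leading coefficient, r = 11/4 is a root, so (4r − 11) divides it; the quotient is 2r^3 − 51r^2 + 382r − 840.
Then r = 4 is a root, so (r − 4) divides it; the quotient is 2r^2 − 43r + 210.
The remaining quadratic factors as (r − 14)(2r − 15).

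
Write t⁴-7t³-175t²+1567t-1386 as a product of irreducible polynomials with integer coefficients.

(t+14)(t-1)(t-11)(t-9)

Trying the rational-root candidates, t = 9 is a root, so (t-9) is a factor; dividing leaves t³+2t²-157t+154.
Continuing, t = 1 is a root, so (t-1) divides it; the quotient is t²+3t-154.
The remaining quadratic factors as (t+14)(t-11).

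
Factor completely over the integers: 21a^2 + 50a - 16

Need a pair with product 21·(-16) = -336 and sum 50: that's -6 and 56.
Split the middle term: 21a^2 - 6a + 56a - 16 = 3a(7a - 2) + 8(7a - 2).

(3a + 8)(7a - 2)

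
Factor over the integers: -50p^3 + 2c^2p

Pull out the common factor 2p; c^2 - 25p^2 is a difference of squares.

2p(c + 5p)(c - 5p)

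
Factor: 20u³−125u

Pull out the common factor 5u; 4u²−25 is a difference of squares.

5u(2u+5)(2u−5)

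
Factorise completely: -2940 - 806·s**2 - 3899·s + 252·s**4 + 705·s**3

Trying the rational-root candidates, s = -7/4 is a root, giving the factor (4·s + 7) and quotient 63·s**3 + 66·s**2 - 317·s - 420.
Then s = -12/7 is a root, so (7·s + 12) divides it; the quotient is 9·s**2 - 6·s - 35.
The remaining quadratic factors as (3·s - 7)(3·s + 5).

(3·s + 5)·(3·s - 7)·(4·s + 7)·(7·s + 12)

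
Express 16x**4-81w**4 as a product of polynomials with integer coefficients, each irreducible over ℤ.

(2x)⁴ − (3w)⁴ = ((2x)² − (3w)²)((2x)² + (3w)²); the first factor splits again, the second (4x**2+9w**2) is irreducible.

(2x-3w)(2x+3w)(4x**2+9w**2)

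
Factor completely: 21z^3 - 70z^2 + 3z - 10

Group as (21z^3 + 3z) + (-70z^2 - 10) = 3z(7z^2 + 1) - 10(7z^2 + 1).
Both groups share the factor (7z^2 + 1).

(3z - 10)(7z^2 + 1)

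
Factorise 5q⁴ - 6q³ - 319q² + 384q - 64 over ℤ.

By the rational root theorem, q = 1/5 is a root, so (5q - 1) is a factor; dividing leaves q³ - q² - 64q + 64.
Continuing, q = 8 is a root, so (q - 8) divides it; the quotient is q² + 7q - 8.
The remaining quadratic factors as (q - 1)(q + 8).

(5q - 1)(q + 8)(q - 1)(q - 8)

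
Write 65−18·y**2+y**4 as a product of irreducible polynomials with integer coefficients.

(y**2−13)·(y**2−5)

Substitute u = y**2 to get a quadratic in u, then factor.
y**2−5 is irreducible over ℤ (5 is not a perfect square).
y**2−13 is irreducible over ℤ (13 is not a perfect square).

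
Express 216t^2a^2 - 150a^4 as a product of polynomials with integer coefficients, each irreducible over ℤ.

6a^2(6t - 5a)(6t + 5a)

Every term has a factor of 6a^2. Then 36t^2 - 25a^2 = (6t)² − (5a)².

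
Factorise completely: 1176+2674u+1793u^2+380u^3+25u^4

(5u+4)(5u+7)(u+6)(u+7)

By the rational root theorem, u = -6 is a root, so (u+6) divides it; the quotient is 25u^3+230u^2+413u+196.
Continuing, u = -7/5 is a root, so (5u+7) divides it; the quotient is 5u^2+39u+28.
The remaining quadratic factors as (5u+4)(u+7).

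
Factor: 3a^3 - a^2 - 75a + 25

(3a - 1)(a + 5)(a - 5)

By the rational root theorem, a = 1/3 is a root, so (3a - 1) divides it; the quotient is a^2 - 25.
The remaining quadratic factors as (a - 5)(a + 5).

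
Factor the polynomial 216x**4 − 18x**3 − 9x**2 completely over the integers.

9x**2(4x − 1)(6x + 1)

Pull out the common factor 9x**2, then factor the remaining trinomial.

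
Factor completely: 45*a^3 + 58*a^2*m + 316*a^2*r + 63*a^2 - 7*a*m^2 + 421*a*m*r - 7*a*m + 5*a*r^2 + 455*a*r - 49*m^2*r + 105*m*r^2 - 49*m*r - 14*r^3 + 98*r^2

Group: 5*a*(9*a^2 - a*m + 65*a*r - 7*m*r + 14*r^2) + (7*m - r + 7)*(9*a^2 - a*m + 65*a*r - 7*m*r + 14*r^2); both groups contain (9*a^2 - a*m + 65*a*r - 7*m*r + 14*r^2), so (5*a + 7*m - r + 7) is a factor with cofactor 9*a^2 - a*m + 65*a*r - 7*m*r + 14*r^2.
The cofactor groups again: 9*a^2 - a*m + 65*a*r - 7*m*r + 14*r^2 = 9*a*(a + 7*r) + (-m + 2*r)*(a + 7*r); both groups contain (a + 7*r), giving (9*a - m + 2*r)*(a + 7*r).

(5*a + 7*m - r + 7)*(9*a - m + 2*r)*(a + 7*r)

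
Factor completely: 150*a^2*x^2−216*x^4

6*x^2*(5*a+6*x)*(5*a−6*x)

Factor out 6*x^2, leaving 25*a^2−36*x^2, which is a difference of two squares.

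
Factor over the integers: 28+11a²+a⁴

(a²+4)(a²+7)

Substitute u = a² to get a quadratic in u, then factor.
a²+4 is irreducible over ℤ (sum of squares).
a²+7 is irreducible over ℤ (always positive, so no real roots).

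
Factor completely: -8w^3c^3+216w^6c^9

8c^3w^3(3wc^2-1)(9w^2c^4+3wc^2+1)

Factor out 8w^3c^3 first: what remains is 27w^3c^6-1.
Recognize a difference of cubes with the parts 3wc^2 and 1.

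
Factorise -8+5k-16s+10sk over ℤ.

Group as (10sk-16s) + (5k-8) = 2s(5k-8) + (5k-8).
Both groups share the factor (5k-8).

(2s+1)(5k-8)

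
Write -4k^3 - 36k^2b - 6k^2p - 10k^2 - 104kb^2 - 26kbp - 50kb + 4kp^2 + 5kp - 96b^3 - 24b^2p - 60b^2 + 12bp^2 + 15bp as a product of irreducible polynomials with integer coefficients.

-(k + 3b)(2k + 4b - p)(2k + 8b + 4p + 5)

Group: 2k(-2k^2 - 10kb + kp - 12b^2 + 3bp) + (8b + 4p + 5)(-2k^2 - 10kb + kp - 12b^2 + 3bp); both groups contain (-2k^2 - 10kb + kp - 12b^2 + 3bp), so (2k + 8b + 4p + 5) is a factor with cofactor -2k^2 - 10kb + kp - 12b^2 + 3bp.
The cofactor groups again: -2k^2 - 10kb + kp - 12b^2 + 3bp = -2k(k + 3b) + (-4b + p)(k + 3b); both groups contain (k + 3b), giving -(2k + 4b - p)(k + 3b).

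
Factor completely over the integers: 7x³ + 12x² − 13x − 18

Testing divisors of the constant over divisors of the leading coefficient, x = 9/7 is a root, so (7x − 9) divides it; the quotient is x² + 3x + 2.
The remaining quadratic factors as (x + 2)(x + 1).

(7x − 9)(x + 1)(x + 2)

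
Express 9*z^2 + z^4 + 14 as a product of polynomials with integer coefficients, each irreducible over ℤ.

(z^2 + 2)*(z^2 + 7)

Substitute u = z^2 to get a quadratic in u, then factor.
z^2 + 7 is irreducible over ℤ (always positive, so no real roots).
z^2 + 2 is irreducible over ℤ (always positive, so no real roots).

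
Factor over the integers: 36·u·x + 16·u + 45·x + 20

Group as (36·u·x + 16·u) + (45·x + 20) = 4·u·(9·x + 4) + 5·(9·x + 4).
Both groups share the factor (9·x + 4).

(4·u + 5)·(9·x + 4)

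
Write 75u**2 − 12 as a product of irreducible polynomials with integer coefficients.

3(5u + 2)(5u − 2)

Factor out 3, leaving 25u**2 − 4, which is a difference of two squares.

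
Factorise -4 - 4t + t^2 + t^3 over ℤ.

(t + 1)(t + 2)(t - 2)

Trying the rational-root candidates, t = -2 is a root, so (t + 2) divides it; the quotient is t^2 - t - 2.
The remaining quadratic factors as (t - 2)(t + 1).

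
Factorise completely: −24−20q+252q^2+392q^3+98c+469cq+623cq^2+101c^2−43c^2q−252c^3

−(4c−7q−3)(7c+8q+4)(9c+7q−2)

Group: 9c(−28c^2+17cq+5c+56q^2+52q+12) + (7q−2)(−28c^2+17cq+5c+56q^2+52q+12); both groups contain (−28c^2+17cq+5c+56q^2+52q+12), so (9c+7q−2) is a factor with cofactor −28c^2+17cq+5c+56q^2+52q+12.
The cofactor groups again: −28c^2+17cq+5c+56q^2+52q+12 = −7c(4c−7q−3) + (−8q−4)(4c−7q−3); both groups contain (4c−7q−3), giving −(7c+8q+4)(4c−7q−3).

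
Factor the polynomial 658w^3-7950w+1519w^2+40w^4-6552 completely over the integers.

Testing divisors of the constant over divisors of the leading coefficient, w = -12 is a root, giving the factor (w+12) and quotient 40w^3+178w^2-617w-546.
Next, w = -3/4 is a root, so (4w+3) divides it; the quotient is 10w^2+37w-182.
The remaining quadratic factors as (5w-14)(2w+13).

(2w+13)(4w+3)(5w-14)(w+12)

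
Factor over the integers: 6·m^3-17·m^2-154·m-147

Among the possible rational roots, m = -3 is a root, giving the factor (m+3) and quotient 6·m^2-35·m-49.
The remaining quadratic factors as (6·m+7)(m-7).

(6·m+7)·(m+3)·(m-7)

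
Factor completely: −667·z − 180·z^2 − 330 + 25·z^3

Trying the rational-root candidates, z = −3/5 is a root, giving the factor (5·z + 3) and quotient 5·z^2 − 39·z − 110.
The remaining quadratic factors as (5·z + 11)(z − 10).

(5·z + 11)·(5·z + 3)·(z − 10)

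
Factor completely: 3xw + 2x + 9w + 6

Group as (3xw + 2x) + (9w + 6) = x(3w + 2) + 3(3w + 2).
Both groups share the factor (3w + 2).

(3w + 2)(x + 3)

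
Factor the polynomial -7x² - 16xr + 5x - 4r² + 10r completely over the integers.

-(7x + 2r - 5)(x + 2r)

Group: -7x(x + 2r) + (-2r + 5)(x + 2r); both groups contain (x + 2r).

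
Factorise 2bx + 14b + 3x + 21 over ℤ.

(2b + 3)(x + 7)

Group as (2bx + 14b) + (3x + 21) = 2b(x + 7) + 3(x + 7).
Both groups share the factor (x + 7).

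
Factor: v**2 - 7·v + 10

(v - 2)·(v - 5)

Two integers with product 10 and sum -7 are -2 and -5.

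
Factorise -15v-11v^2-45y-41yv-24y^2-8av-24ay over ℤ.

-(8a+8y+11v+15)(3y+v)

Group: -8a(3y+v) + (-8y-11v-15)(3y+v); both groups contain (3y+v).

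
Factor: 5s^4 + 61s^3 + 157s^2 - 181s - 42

Among the possible rational roots, s = -6 is a root, so (s + 6) is a factor; dividing leaves 5s^3 + 31s^2 - 29s - 7.
Continuing, s = -1/5 is a root, so (5s + 1) divides it; the quotient is s^2 + 6s - 7.
The remaining quadratic factors as (s - 1)(s + 7).

(5s + 1)(s + 6)(s + 7)(s - 1)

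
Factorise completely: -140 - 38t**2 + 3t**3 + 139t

(3t - 5)(t - 4)(t - 7)

Testing divisors of the constant over divisors of the leading coefficient, t = 4 is a root, so (t - 4) divides it; the quotient is 3t**2 - 26t + 35.
The remaining quadratic factors as (3t - 5)(t - 7).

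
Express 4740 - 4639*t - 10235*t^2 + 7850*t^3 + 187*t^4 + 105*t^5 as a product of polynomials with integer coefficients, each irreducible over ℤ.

(3*t - 4)*(5*t - 3)*(7*t + 5)*(t^2 + 3*t + 79)

Among the possible rational roots, t = -5/7 is a root, giving the factor (7*t + 5) and quotient 15*t^4 + 16*t^3 + 1110*t^2 - 2255*t + 948.
Next, t = 3/5 is a root, giving the factor (5*t - 3) and quotient 3*t^3 + 5*t^2 + 225*t - 316.
Continuing, t = 4/3 is a root, so (3*t - 4) divides it; the quotient is t^2 + 3*t + 79.
The quadratic t^2 + 3*t + 79 has discriminant -307 < 0 and is irreducible over ℤ.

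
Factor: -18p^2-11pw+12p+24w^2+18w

-(2p+3w)(9p-8w-6)

Group: -2p(9p-8w-6) - 3w(9p-8w-6); both groups contain (9p-8w-6).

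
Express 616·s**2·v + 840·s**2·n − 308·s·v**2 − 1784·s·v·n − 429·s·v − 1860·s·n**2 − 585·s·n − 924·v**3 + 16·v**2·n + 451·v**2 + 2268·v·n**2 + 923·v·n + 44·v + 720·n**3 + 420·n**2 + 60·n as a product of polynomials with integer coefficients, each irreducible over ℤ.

(7·s + 7·v − 12·n − 4)·(8·s − 12·v − 4·n − 1)·(11·v + 15·n)

Group: 7·s·(88·s·v + 120·s·n − 132·v**2 − 224·v·n − 11·v − 60·n**2 − 15·n) + (7·v − 12·n − 4)·(88·s·v + 120·s·n − 132·v**2 − 224·v·n − 11·v − 60·n**2 − 15·n); both groups contain (88·s·v + 120·s·n − 132·v**2 − 224·v·n − 11·v − 60·n**2 − 15·n), so (7·s + 7·v − 12·n − 4) is a factor with cofactor 88·s·v + 120·s·n − 132·v**2 − 224·v·n − 11·v − 60·n**2 − 15·n.
The cofactor groups again: 88·s·v + 120·s·n − 132·v**2 − 224·v·n − 11·v − 60·n**2 − 15·n = 11·v·(8·s − 12·v − 4·n − 1) + 15·n·(8·s − 12·v − 4·n − 1); both groups contain (8·s − 12·v − 4·n − 1), giving (11·v + 15·n)·(8·s − 12·v − 4·n − 1).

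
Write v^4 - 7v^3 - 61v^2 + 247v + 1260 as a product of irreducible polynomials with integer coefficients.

By the rational root theorem, v = -4 is a root, giving the factor (v + 4) and quotient v^3 - 11v^2 - 17v + 315.
Continuing, v = 7 is a root, so (v - 7) is a factor; dividing leaves v^2 - 4v - 45.
The remaining quadratic factors as (v + 5)(v - 9).

(v + 4)(v + 5)(v - 7)(v - 9)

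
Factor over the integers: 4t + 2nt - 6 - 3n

Group as (2nt - 3n) + (4t - 6) = n(2t - 3) + 2(2t - 3).
Both groups share the factor (2t - 3).

(2t - 3)(n + 2)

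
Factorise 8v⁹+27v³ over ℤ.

Every term has a factor of v³; factoring it out leaves 8v⁶+27.
Recognize a sum of cubes with the parts 3 and 2v².

v³(2v²+3)(4v⁴−6v²+9)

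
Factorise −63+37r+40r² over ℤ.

Need a pair with product 40·(−63) = −2520 and sum 37: that's 72 and −35.
Split the middle term: 40r²+72r − 35r−63 = 8r(5r+9) − 7(5r+9).

(5r+9)(8r−7)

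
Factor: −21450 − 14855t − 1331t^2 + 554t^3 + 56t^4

(2t − 11)(4t + 13)(7t + 15)(t + 10)

By the rational root theorem, t = −10 is a root, so (t + 10) is a factor; dividing leaves 56t^3 − 6t^2 − 1271t − 2145.
Then t = −13/4 is a root, so (4t + 13) is a factor; dividing leaves 14t^2 − 47t − 165.
The remaining quadratic factors as (2t − 11)(7t + 15).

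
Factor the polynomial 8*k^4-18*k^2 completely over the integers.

Pull out the common factor 2*k^2; 4*k^2-9 is a difference of squares.

2*k^2*(2*k+3)*(2*k-3)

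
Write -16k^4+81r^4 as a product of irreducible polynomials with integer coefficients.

Write as (9r^2)² − (4k^2)², then factor 9r^2-4k^2 once more.

(3r-2k)(3r+2k)(9r^2+4k^2)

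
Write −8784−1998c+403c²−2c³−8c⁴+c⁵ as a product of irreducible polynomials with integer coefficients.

(c+3)(c+6)(c−8)(c²−9c+61)

Trying the rational-root candidates, c = 8 is a root, so (c−8) is a factor; dividing leaves c⁴−2c²+387c+1098.
Continuing, c = −3 is a root, giving the factor (c+3) and quotient c³−3c²+7c+366.
Continuing, c = −6 is a root, so (c+6) is a factor; dividing leaves c²−9c+61.
The quadratic c²−9c+61 has discriminant −163 < 0 and is irreducible over ℤ.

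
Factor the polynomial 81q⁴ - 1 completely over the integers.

(3q + 1)(3q - 1)(9q² + 1)

Write as (9q²)² − (1)², then factor 9q² - 1 once more.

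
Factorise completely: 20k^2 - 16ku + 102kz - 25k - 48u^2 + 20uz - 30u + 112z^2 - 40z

Group: 5k(4k - 8u + 14z - 5) + (6u + 8z)(4k - 8u + 14z - 5); both groups contain (4k - 8u + 14z - 5).

(4k - 8u + 14z - 5)(5k + 6u + 8z)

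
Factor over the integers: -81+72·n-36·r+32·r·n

(4·r+9)·(8·n-9)

Group as (32·r·n-36·r) + (72·n-81) = 4·r·(8·n-9) + 9·(8·n-9).
Both groups share the factor (8·n-9).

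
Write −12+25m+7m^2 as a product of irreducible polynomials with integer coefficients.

Need a pair with product 7·(−12) = −84 and sum 25: that's 28 and −3.
Split the middle term: 7m^2+28m − 3m−12 = 7m(m+4) − 3(m+4).

(7m−3)(m+4)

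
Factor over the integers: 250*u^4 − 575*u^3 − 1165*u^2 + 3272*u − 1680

(2*u − 5)*(5*u + 12)*(5*u − 4)*(5*u − 7)

By the rational root theorem, u = 4/5 is a root, so (5*u − 4) divides it; the quotient is 50*u^3 − 75*u^2 − 293*u + 420.
Then u = −12/5 is a root, so (5*u + 12) is a factor; dividing leaves 10*u^2 − 39*u + 35.
The remaining quadratic factors as (2*u − 5)(5*u − 7).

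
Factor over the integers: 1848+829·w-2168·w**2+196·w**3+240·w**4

(2·w+7)·(4·w+3)·(5·w-8)·(6·w-11)

By the rational root theorem, w = 11/6 is a root, so (6·w-11) divides it; the quotient is 40·w**3+106·w**2-167·w-168.
Next, w = -7/2 is a root, so (2·w+7) is a factor; dividing leaves 20·w**2-17·w-24.
The remaining quadratic factors as (5·w-8)(4·w+3).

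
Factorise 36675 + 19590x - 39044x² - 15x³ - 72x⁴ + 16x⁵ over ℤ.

(4x + 3)(4x - 5)(x - 15)(x² + 11x + 163)

Trying the rational-root candidates, x = -3/4 is a root, so (4x + 3) is a factor; dividing leaves 4x⁴ - 21x³ + 12x² - 9770x + 12225.
Next, x = 5/4 is a root, so (4x - 5) divides it; the quotient is x³ - 4x² - 2x - 2445.
Continuing, x = 15 is a root, giving the factor (x - 15) and quotient x² + 11x + 163.
The quadratic x² + 11x + 163 has discriminant -531 < 0 and is irreducible over ℤ.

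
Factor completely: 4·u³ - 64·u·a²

4·u·(u - 4·a)·(u + 4·a)

Pull out the common factor 4·u; u² - 16·a² is a difference of squares.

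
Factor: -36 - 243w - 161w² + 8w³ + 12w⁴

By the rational root theorem, w = -3/2 is a root, so (2w + 3) is a factor; dividing leaves 6w³ - 5w² - 73w - 12.
Continuing, w = -1/6 is a root, so (6w + 1) divides it; the quotient is w² - w - 12.
The remaining quadratic factors as (w - 4)(w + 3).

(2w + 3)(6w + 1)(w + 3)(w - 4)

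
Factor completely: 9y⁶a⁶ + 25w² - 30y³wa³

(3y³a³ - 5w)²

Recognize a perfect-square trinomial with the parts 5w and 3y³a³.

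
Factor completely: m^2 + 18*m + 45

Two integers with product 45 and sum 18 are 15 and 3.

(m + 15)*(m + 3)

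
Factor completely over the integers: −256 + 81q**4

Write as (9q**2)² − (16)², then factor 9q**2 − 16 once more.

(3q + 4)(3q − 4)(9q**2 + 16)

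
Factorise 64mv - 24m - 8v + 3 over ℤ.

(8m - 1)(8v - 3)

Group as (64mv - 24m) + (-8v + 3) = 8m(8v - 3) - (8v - 3).
Both groups share the factor (8v - 3).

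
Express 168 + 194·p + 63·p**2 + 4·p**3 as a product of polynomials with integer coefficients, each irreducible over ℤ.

Among the possible rational roots, p = -12 is a root, so (p + 12) divides it; the quotient is 4·p**2 + 15·p + 14.
The remaining quadratic factors as (4·p + 7)(p + 2).

(4·p + 7)·(p + 12)·(p + 2)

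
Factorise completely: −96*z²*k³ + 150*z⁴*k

6*k*z²*(5*z − 4*k)*(5*z + 4*k)

Pull out the common factor 6*z²*k; 25*z² − 16*k² is a difference of squares.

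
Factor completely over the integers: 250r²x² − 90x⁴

Pull out the common factor 10x²; 25r² − 9x² is a difference of squares.

10x²(5r + 3x)(5r − 3x)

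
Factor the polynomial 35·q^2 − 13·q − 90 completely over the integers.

Need a pair with product 35·(−90) = −3150 and sum −13: that's −63 and 50.
Split the middle term: 35·q^2 − 63·q + 50·q − 90 = 7·q·(5·q − 9) + 10·(5·q − 9).

(5·q − 9)·(7·q + 10)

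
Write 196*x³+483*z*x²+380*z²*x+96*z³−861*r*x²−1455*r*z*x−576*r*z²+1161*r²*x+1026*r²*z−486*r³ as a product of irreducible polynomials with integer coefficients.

Group: 9*r*(−54*r²+90*r*z+87*r*x−24*z²−53*z*x−28*x²) + (−4*z−7*x)*(−54*r²+90*r*z+87*r*x−24*z²−53*z*x−28*x²); both groups contain (−54*r²+90*r*z+87*r*x−24*z²−53*z*x−28*x²), so (9*r−4*z−7*x) is a factor with cofactor −54*r²+90*r*z+87*r*x−24*z²−53*z*x−28*x².
The cofactor groups again: −54*r²+90*r*z+87*r*x−24*z²−53*z*x−28*x² = −9*r*(6*r−8*z−7*x) + (3*z+4*x)*(6*r−8*z−7*x); both groups contain (6*r−8*z−7*x), giving −(9*r−3*z−4*x)*(6*r−8*z−7*x).

−(6*r−8*z−7*x)*(9*r−3*z−4*x)*(9*r−4*z−7*x)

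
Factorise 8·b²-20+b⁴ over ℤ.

(b²+10)·(b²-2)

Substitute u = b² to get a quadratic in u, then factor.
b²-2 is irreducible over ℤ (2 is not a perfect square).
b²+10 is irreducible over ℤ (always positive, so no real roots).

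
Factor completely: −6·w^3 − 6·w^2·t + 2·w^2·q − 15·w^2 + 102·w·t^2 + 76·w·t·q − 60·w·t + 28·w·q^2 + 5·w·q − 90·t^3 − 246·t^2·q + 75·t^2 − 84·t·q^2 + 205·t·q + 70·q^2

−(2·w − 6·t + 5)·(3·w − 3·t − 7·q)·(w + 5·t + 2·q)

Group: w·(−6·w^2 + 24·w·t + 14·w·q − 15·w − 18·t^2 − 42·t·q + 15·t + 35·q) + (5·t + 2·q)·(−6·w^2 + 24·w·t + 14·w·q − 15·w − 18·t^2 − 42·t·q + 15·t + 35·q); both groups contain (−6·w^2 + 24·w·t + 14·w·q − 15·w − 18·t^2 − 42·t·q + 15·t + 35·q), so (w + 5·t + 2·q) is a factor with cofactor −6·w^2 + 24·w·t + 14·w·q − 15·w − 18·t^2 − 42·t·q + 15·t + 35·q.
The cofactor groups again: −6·w^2 + 24·w·t + 14·w·q − 15·w − 18·t^2 − 42·t·q + 15·t + 35·q = −3·w·(2·w − 6·t + 5) + (3·t + 7·q)·(2·w − 6·t + 5); both groups contain (2·w − 6·t + 5), giving −(3·w − 3·t − 7·q)·(2·w − 6·t + 5).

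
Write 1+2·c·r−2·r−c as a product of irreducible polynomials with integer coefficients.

(2·r−1)·(c−1)

Group as (2·c·r−c) + (−2·r+1) = c·(2·r−1) − (2·r−1).
Both groups share the factor (2·r−1).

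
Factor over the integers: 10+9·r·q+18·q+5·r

Group as (9·r·q+5·r) + (18·q+10) = r·(9·q+5) + 2·(9·q+5).
Both groups share the factor (9·q+5).

(9·q+5)·(r+2)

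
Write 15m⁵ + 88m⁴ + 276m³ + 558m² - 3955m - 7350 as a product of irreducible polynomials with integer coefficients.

(3m + 5)(5m - 14)(m + 5)(m² + 2m + 21)

By the rational root theorem, m = -5 is a root, so (m + 5) is a factor; dividing leaves 15m⁴ + 13m³ + 211m² - 497m - 1470.
Then m = -5/3 is a root, so (3m + 5) divides it; the quotient is 5m³ - 4m² + 77m - 294.
Next, m = 14/5 is a root, so (5m - 14) is a factor; dividing leaves m² + 2m + 21.
The quadratic m² + 2m + 21 has discriminant -80 < 0 and is irreducible over ℤ.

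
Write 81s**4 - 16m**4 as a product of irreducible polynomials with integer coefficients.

Write as (9s**2)² − (4m**2)², then factor 9s**2 - 4m**2 once more.

(3s - 2m)(3s + 2m)(9s**2 + 4m**2)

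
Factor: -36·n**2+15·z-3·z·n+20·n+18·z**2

(6·z-9·n+5)·(3·z+4·n)

Group: 6·z·(3·z+4·n) + (-9·n+5)·(3·z+4·n); both groups contain (3·z+4·n).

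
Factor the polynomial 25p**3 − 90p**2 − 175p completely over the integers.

5p(5p + 7)(p − 5)

Pull out the common factor 5p, then factor the remaining trinomial.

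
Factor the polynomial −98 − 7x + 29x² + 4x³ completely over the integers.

(4x − 7)(x + 2)(x + 7)

By the rational root theorem, x = 7/4 is a root, so (4x − 7) is a factor; dividing leaves x² + 9x + 14.
The remaining quadratic factors as (x + 7)(x + 2).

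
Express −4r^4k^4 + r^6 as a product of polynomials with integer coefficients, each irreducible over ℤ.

Every term has a factor of r^4; factoring it out leaves r^2 − 4k^4.
Recognize a difference of squares with the parts r and 2k^2.

r^4(r − 2k^2)(r + 2k^2)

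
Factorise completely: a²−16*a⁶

Factor out a² first: what remains is −16*a⁴+1.
Recognize a difference of squares with the parts 1 and 4*a².
−4*a²+1 is again a difference of squares: (−2*a+1)*(2*a+1).

−a²*(2*a+1)*(2*a−1)*(4*a²+1)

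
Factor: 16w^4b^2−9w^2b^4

b^2w^2(4w−3b)(4w+3b)

Factor out w^2b^2 first: what remains is 16w^2−9b^2.
Recognize a difference of squares with the parts 4w and 3b.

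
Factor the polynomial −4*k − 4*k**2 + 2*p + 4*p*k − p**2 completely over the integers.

−(p − 2*k)*(p − 2*k − 2)

Group: −p*(p − 2*k − 2) + 2*k*(p − 2*k − 2); both groups contain (p − 2*k − 2).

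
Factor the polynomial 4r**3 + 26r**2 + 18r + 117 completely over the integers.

Group as (4r**3 + 18r) + (26r**2 + 117) = 2r(2r**2 + 9) + 13(2r**2 + 9).
Both groups share the factor (2r**2 + 9).

(2r + 13)(2r**2 + 9)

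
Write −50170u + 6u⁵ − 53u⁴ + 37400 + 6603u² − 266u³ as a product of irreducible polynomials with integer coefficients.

(6u − 5)(u + 11)(u − 10)(u² − 9u + 68)

Among the possible rational roots, u = 10 is a root, so (u − 10) divides it; the quotient is 6u⁴ + 7u³ − 196u² + 4643u − 3740.
Next, u = −11 is a root, so (u + 11) is a factor; dividing leaves 6u³ − 59u² + 453u − 340.
Next, u = 5/6 is a root, so (6u − 5) is a factor; dividing leaves u² − 9u + 68.
The quadratic u² − 9u + 68 has discriminant −191 < 0 and is irreducible over ℤ.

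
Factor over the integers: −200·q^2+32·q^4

8·q^2·(2·q+5)·(2·q−5)

Factor out 8·q^2, leaving 4·q^2−25, which is a difference of two squares.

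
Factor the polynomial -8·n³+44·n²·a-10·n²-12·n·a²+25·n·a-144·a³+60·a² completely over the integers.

-(4·n-12·a+5)·(n-4·a)·(2·n+3·a)

Group: 2·n·(-4·n²+28·n·a-5·n-48·a²+20·a) + 3·a·(-4·n²+28·n·a-5·n-48·a²+20·a); both groups contain (-4·n²+28·n·a-5·n-48·a²+20·a), so (2·n+3·a) is a factor with cofactor -4·n²+28·n·a-5·n-48·a²+20·a.
The cofactor groups again: -4·n²+28·n·a-5·n-48·a²+20·a = -4·n·(n-4·a) + (12·a-5)·(n-4·a); both groups contain (n-4·a), giving -(4·n-12·a+5)·(n-4·a).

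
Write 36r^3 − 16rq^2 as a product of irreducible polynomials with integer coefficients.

4r(3r − 2q)(3r + 2q)

Factor out 4r, leaving 9r^2 − 4q^2, which is a difference of two squares.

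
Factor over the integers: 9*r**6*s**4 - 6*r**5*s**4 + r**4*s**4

r**4*s**4*(3*r - 1)**2

Pull out the common factor r**4*s**4, leaving 9*r**2 - 6*r + 1.
Recognize a perfect-square trinomial with the parts 1 and 3*r.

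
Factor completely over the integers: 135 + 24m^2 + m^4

(m^2 + 15)(m^2 + 9)

Substitute u = m^2 to get a quadratic in u, then factor.
m^2 + 15 is irreducible over ℤ (always positive, so no real roots).
m^2 + 9 is irreducible over ℤ (sum of squares).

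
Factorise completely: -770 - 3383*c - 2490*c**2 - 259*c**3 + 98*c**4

Trying the rational-root candidates, c = -2/7 is a root, so (7*c + 2) is a factor; dividing leaves 14*c**3 - 41*c**2 - 344*c - 385.
Continuing, c = 7 is a root, so (c - 7) divides it; the quotient is 14*c**2 + 57*c + 55.
The remaining quadratic factors as (2*c + 5)(7*c + 11).

(2*c + 5)*(7*c + 11)*(7*c + 2)*(c - 7)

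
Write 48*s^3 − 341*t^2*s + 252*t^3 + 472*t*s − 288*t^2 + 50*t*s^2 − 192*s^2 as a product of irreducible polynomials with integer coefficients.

(4*t − 3*s)*(9*t − 8*s)*(7*t + 2*s − 8)

Group: 9*t*(28*t^2 − 13*t*s − 32*t − 6*s^2 + 24*s) − 8*s*(28*t^2 − 13*t*s − 32*t − 6*s^2 + 24*s); both groups contain (28*t^2 − 13*t*s − 32*t − 6*s^2 + 24*s), so (9*t − 8*s) is a factor with cofactor 28*t^2 − 13*t*s − 32*t − 6*s^2 + 24*s.
The cofactor groups again: 28*t^2 − 13*t*s − 32*t − 6*s^2 + 24*s = 4*t*(7*t + 2*s − 8) − 3*s*(7*t + 2*s − 8); both groups contain (7*t + 2*s − 8), giving (4*t − 3*s)*(7*t + 2*s − 8).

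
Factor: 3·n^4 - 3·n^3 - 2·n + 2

Group as (3·n^4 - 2·n) + (-3·n^3 + 2) = n·(3·n^3 - 2) - (3·n^3 - 2).
Both groups share the factor (3·n^3 - 2).

(n - 1)·(3·n^3 - 2)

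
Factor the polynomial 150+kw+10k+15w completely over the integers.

(k+15)(w+10)

Group as (kw+10k) + (15w+150) = k(w+10) + 15(w+10).
Both groups share the factor (w+10).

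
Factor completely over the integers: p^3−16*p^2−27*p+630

Testing divisors of the constant over divisors of the leading coefficient, p = 15 is a root, so (p−15) divides it; the quotient is p^2−p−42.
The remaining quadratic factors as (p+6)(p−7).

(p+6)*(p−15)*(p−7)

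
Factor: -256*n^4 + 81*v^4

(3*v - 4*n)*(3*v + 4*n)*(9*v^2 + 16*n^2)

Write as (9*v^2)² − (16*n^2)², then factor 9*v^2 - 16*n^2 once more.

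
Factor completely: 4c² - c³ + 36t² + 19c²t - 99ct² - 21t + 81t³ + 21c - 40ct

Group: c(-c² + 18ct + 4c - 81t² - 36t + 21) - t(-c² + 18ct + 4c - 81t² - 36t + 21); both groups contain (-c² + 18ct + 4c - 81t² - 36t + 21), so (c - t) is a factor with cofactor -c² + 18ct + 4c - 81t² - 36t + 21.
The cofactor groups again: -c² + 18ct + 4c - 81t² - 36t + 21 = -c(c - 9t + 3) + (9t + 7)(c - 9t + 3); both groups contain (c - 9t + 3), giving -(c - 9t - 7)(c - 9t + 3).

-(c - 9t + 3)(c - 9t - 7)(c - t)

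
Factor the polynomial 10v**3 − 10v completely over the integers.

Every term has a factor of 10v. Then v**2 − 1 = (v)² − (1)².

10v(v + 1)(v − 1)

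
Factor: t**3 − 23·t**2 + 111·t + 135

(t + 1)·(t − 15)·(t − 9)

Trying the rational-root candidates, t = −1 is a root, so (t + 1) is a factor; dividing leaves t**2 − 24·t + 135.
The remaining quadratic factors as (t − 15)(t − 9).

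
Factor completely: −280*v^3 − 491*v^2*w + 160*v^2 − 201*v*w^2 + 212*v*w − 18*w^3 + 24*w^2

−(5*v + 6*w)*(7*v + 3*w − 4)*(8*v + w)

Group: 5*v*(−56*v^2 − 31*v*w + 32*v − 3*w^2 + 4*w) + 6*w*(−56*v^2 − 31*v*w + 32*v − 3*w^2 + 4*w); both groups contain (−56*v^2 − 31*v*w + 32*v − 3*w^2 + 4*w), so (5*v + 6*w) is a factor with cofactor −56*v^2 − 31*v*w + 32*v − 3*w^2 + 4*w.
The cofactor groups again: −56*v^2 − 31*v*w + 32*v − 3*w^2 + 4*w = −8*v*(7*v + 3*w − 4) − w*(7*v + 3*w − 4); both groups contain (7*v + 3*w − 4), giving −(8*v + w)*(7*v + 3*w − 4).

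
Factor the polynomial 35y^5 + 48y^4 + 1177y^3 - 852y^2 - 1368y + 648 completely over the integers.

Among the possible rational roots, y = -1 is a root, so (y + 1) is a factor; dividing leaves 35y^4 + 13y^3 + 1164y^2 - 2016y + 648.
Next, y = 6/5 is a root, so (5y - 6) is a factor; dividing leaves 7y^3 + 11y^2 + 246y - 108.
Next, y = 3/7 is a root, so (7y - 3) is a factor; dividing leaves y^2 + 2y + 36.
The quadratic y^2 + 2y + 36 has discriminant -140 < 0 and is irreducible over ℤ.

(5y - 6)(7y - 3)(y + 1)(y^2 + 2y + 36)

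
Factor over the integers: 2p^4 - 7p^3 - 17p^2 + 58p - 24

(2p - 1)(p + 3)(p - 2)(p - 4)

Testing divisors of the constant over divisors of the leading coefficient, p = 4 is a root, so (p - 4) divides it; the quotient is 2p^3 + p^2 - 13p + 6.
Continuing, p = 2 is a root, giving the factor (p - 2) and quotient 2p^2 + 5p - 3.
The remaining quadratic factors as (2p - 1)(p + 3).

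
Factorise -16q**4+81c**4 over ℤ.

(3c+2q)(3c-2q)(9c**2+4q**2)

(3c)⁴ − (2q)⁴ = ((3c)² − (2q)²)((3c)² + (2q)²); the first factor splits again, the second (9c**2+4q**2) is irreducible.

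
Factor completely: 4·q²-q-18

Need a pair with product 4·(-18) = -72 and sum -1: that's 8 and -9.
Split the middle term: 4·q²+8·q - 9·q-18 = 4·q·(q+2) - 9·(q+2).

(4·q-9)·(q+2)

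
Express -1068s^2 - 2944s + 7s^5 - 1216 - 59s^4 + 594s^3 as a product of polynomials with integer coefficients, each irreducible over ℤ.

Trying the rational-root candidates, s = -1 is a root, giving the factor (s + 1) and quotient 7s^4 - 66s^3 + 660s^2 - 1728s - 1216.
Next, s = 4 is a root, so (s - 4) divides it; the quotient is 7s^3 - 38s^2 + 508s + 304.
Next, s = -4/7 is a root, so (7s + 4) is a factor; dividing leaves s^2 - 6s + 76.
The quadratic s^2 - 6s + 76 has discriminant -268 < 0 and is irreducible over ℤ.

(7s + 4)(s + 1)(s - 4)(s^2 - 6s + 76)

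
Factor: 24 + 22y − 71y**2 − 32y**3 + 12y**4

(2y + 1)(2y + 3)(3y − 2)(y − 4)

Testing divisors of the constant over divisors of the leading coefficient, y = 2/3 is a root, so (3y − 2) divides it; the quotient is 4y**3 − 8y**2 − 29y − 12.
Next, y = 4 is a root, so (y − 4) divides it; the quotient is 4y**2 + 8y + 3.
The remaining quadratic factors as (2y + 3)(2y + 1).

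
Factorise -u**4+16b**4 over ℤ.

Write as (4b**2)² − (u**2)², then factor 4b**2-u**2 once more.

(2b+u)(2b-u)(4b**2+u**2)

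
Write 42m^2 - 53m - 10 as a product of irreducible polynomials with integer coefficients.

(6m + 1)(7m - 10)

Need a pair with product 42·(-10) = -420 and sum -53: that's -60 and 7.
Split the middle term: 42m^2 - 60m + 7m - 10 = 6m(7m - 10) + (7m - 10).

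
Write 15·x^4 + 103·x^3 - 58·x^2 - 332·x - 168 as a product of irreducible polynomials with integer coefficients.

Testing divisors of the constant over divisors of the leading coefficient, x = -7 is a root, so (x + 7) divides it; the quotient is 15·x^3 - 2·x^2 - 44·x - 24.
Continuing, x = -2/3 is a root, giving the factor (3·x + 2) and quotient 5·x^2 - 4·x - 12.
The remaining quadratic factors as (x - 2)(5·x + 6).

(3·x + 2)·(5·x + 6)·(x + 7)·(x - 2)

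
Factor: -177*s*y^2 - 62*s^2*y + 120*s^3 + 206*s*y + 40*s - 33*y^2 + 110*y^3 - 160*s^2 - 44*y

(10*s - 11*y)*(3*s - 2*y - 1)*(4*s + 5*y - 4)

Group: 10*s*(12*s^2 + 7*s*y - 16*s - 10*y^2 + 3*y + 4) - 11*y*(12*s^2 + 7*s*y - 16*s - 10*y^2 + 3*y + 4); both groups contain (12*s^2 + 7*s*y - 16*s - 10*y^2 + 3*y + 4), so (10*s - 11*y) is a factor with cofactor 12*s^2 + 7*s*y - 16*s - 10*y^2 + 3*y + 4.
The cofactor groups again: 12*s^2 + 7*s*y - 16*s - 10*y^2 + 3*y + 4 = 4*s*(3*s - 2*y - 1) + (5*y - 4)*(3*s - 2*y - 1); both groups contain (3*s - 2*y - 1), giving (4*s + 5*y - 4)*(3*s - 2*y - 1).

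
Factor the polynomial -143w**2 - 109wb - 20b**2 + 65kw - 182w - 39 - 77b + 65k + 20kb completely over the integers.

Group: 5k(13w + 4b + 13) + (-11w - 5b - 3)(13w + 4b + 13); both groups contain (13w + 4b + 13).

(5k - 11w - 5b - 3)(13w + 4b + 13)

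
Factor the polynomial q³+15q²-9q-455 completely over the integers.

(q+13)(q+7)(q-5)

By the rational root theorem, q = 5 is a root, giving the factor (q-5) and quotient q²+20q+91.
The remaining quadratic factors as (q+7)(q+13).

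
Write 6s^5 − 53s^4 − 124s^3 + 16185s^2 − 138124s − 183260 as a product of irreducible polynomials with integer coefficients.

Among the possible rational roots, s = −14 is a root, so (s + 14) divides it; the quotient is 6s^4 − 137s^3 + 1794s^2 − 8931s − 13090.
Next, s = −7/6 is a root, giving the factor (6s + 7) and quotient s^3 − 24s^2 + 327s − 1870.
Next, s = 10 is a root, giving the factor (s − 10) and quotient s^2 − 14s + 187.
The quadratic s^2 − 14s + 187 has discriminant −552 < 0 and is irreducible over ℤ.

(6s + 7)(s + 14)(s − 10)(s^2 − 14s + 187)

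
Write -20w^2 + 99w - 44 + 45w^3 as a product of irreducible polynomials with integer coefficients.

(9w - 4)(5w^2 + 11)

Group as (45w^3 + 99w) + (-20w^2 - 44) = 9w(5w^2 + 11) - 4(5w^2 + 11).
Both groups share the factor (5w^2 + 11).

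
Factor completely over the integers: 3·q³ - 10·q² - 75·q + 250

(3·q - 10)·(q + 5)·(q - 5)

Among the possible rational roots, q = 5 is a root, so (q - 5) divides it; the quotient is 3·q² + 5·q - 50.
The remaining quadratic factors as (q + 5)(3·q - 10).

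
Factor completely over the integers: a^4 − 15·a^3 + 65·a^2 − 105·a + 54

(a − 1)·(a − 2)·(a − 3)·(a − 9)

Testing divisors of the constant over divisors of the leading coefficient, a = 2 is a root, giving the factor (a − 2) and quotient a^3 − 13·a^2 + 39·a − 27.
Then a = 3 is a root, so (a − 3) is a factor; dividing leaves a^2 − 10·a + 9.
The remaining quadratic factors as (a − 1)(a − 9).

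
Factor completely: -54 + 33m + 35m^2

(5m + 9)(7m - 6)

Need a pair with product 35·(-54) = -1890 and sum 33: that's 63 and -30.
Split the middle term: 35m^2 + 63m - 30m - 54 = 7m(5m + 9) - 6(5m + 9).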